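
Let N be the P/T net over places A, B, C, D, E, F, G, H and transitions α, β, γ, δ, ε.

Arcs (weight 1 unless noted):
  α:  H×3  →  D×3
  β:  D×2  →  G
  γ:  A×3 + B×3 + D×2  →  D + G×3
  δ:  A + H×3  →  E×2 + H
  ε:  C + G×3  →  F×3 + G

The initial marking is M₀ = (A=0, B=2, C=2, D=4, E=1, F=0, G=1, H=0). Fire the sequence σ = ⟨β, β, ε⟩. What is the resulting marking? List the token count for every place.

(A=0, B=2, C=1, D=0, E=1, F=3, G=1, H=0)

step 1: fire β:  (A=0, B=2, C=2, D=4, E=1, F=0, G=1, H=0) → (A=0, B=2, C=2, D=2, E=1, F=0, G=2, H=0)
step 2: fire β:  (A=0, B=2, C=2, D=2, E=1, F=0, G=2, H=0) → (A=0, B=2, C=2, D=0, E=1, F=0, G=3, H=0)
step 3: fire ε:  (A=0, B=2, C=2, D=0, E=1, F=0, G=3, H=0) → (A=0, B=2, C=1, D=0, E=1, F=3, G=1, H=0)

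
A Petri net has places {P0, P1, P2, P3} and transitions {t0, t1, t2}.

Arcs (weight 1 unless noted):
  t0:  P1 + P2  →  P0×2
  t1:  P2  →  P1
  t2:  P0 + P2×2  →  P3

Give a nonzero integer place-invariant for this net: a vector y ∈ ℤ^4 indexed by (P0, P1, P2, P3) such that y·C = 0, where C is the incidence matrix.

y = (P0:1, P1:1, P2:1, P3:3)

Incidence matrix C (rows=places, cols=transitions):
       t0   t1   t2
   P0   2    0   -1
   P1  -1    1    0
   P2  -1   -1   -2
   P3   0    0    1

Candidate y = [1, 1, 1, 3]; check y·C column-wise:
  col t0: 1·2 + 1·-1 + 1·-1 + 3·0 = 0
  col t1: 1·0 + 1·1 + 1·-1 + 3·0 = 0
  col t2: 1·-1 + 1·0 + 1·-2 + 3·1 = 0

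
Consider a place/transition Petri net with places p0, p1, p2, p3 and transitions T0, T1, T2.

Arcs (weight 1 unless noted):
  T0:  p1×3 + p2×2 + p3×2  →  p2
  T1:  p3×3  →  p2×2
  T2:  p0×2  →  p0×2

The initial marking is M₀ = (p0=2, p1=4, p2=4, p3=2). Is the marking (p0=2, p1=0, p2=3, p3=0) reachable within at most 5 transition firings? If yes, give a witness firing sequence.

depth 0: 1 marking
depth 1: 2 markings reached so far
depth 2: 2 markings reached so far
(frontier empty at depth 2; search complete)
target is not among the 2 markings reachable within 5 steps

NO — not reachable within 5 firings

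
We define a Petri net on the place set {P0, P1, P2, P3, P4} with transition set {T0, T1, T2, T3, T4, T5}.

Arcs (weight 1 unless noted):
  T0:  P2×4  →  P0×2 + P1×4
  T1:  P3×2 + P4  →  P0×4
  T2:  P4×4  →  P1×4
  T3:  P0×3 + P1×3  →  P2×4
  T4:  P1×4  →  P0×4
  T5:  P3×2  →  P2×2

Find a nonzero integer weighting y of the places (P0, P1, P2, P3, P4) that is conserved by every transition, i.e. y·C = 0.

Incidence matrix C (rows=places, cols=transitions):
       T0   T1   T2   T3   T4   T5
   P0   2    4    0   -3    4    0
   P1   4    0    4   -3   -4    0
   P2  -4    0    0    4    0    2
   P3   0   -2    0    0    0   -2
   P4   0   -1   -4    0    0    0

Candidate y = [2, 2, 3, 3, 2]; check y·C column-wise:
  col T0: 2·2 + 2·4 + 3·-4 + 3·0 + 2·0 = 0
  col T1: 2·4 + 2·0 + 3·0 + 3·-2 + 2·-1 = 0
  col T2: 2·0 + 2·4 + 3·0 + 3·0 + 2·-4 = 0
  col T3: 2·-3 + 2·-3 + 3·4 + 3·0 + 2·0 = 0
  col T4: 2·4 + 2·-4 + 3·0 + 3·0 + 2·0 = 0
  col T5: 2·0 + 2·0 + 3·2 + 3·-2 + 2·0 = 0

y = (P0:2, P1:2, P2:3, P3:3, P4:2)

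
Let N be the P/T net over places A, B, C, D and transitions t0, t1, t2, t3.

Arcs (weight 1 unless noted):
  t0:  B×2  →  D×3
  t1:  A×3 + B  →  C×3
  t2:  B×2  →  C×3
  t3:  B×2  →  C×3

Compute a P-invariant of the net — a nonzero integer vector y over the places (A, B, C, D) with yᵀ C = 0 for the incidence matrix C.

Incidence matrix C (rows=places, cols=transitions):
       t0   t1   t2   t3
    A   0   -3    0    0
    B  -2   -1   -2   -2
    C   0    3    3    3
    D   3    0    0    0

Candidate y = [1, 3, 2, 2]; check y·C column-wise:
  col t0: 1·0 + 3·-2 + 2·0 + 2·3 = 0
  col t1: 1·-3 + 3·-1 + 2·3 + 2·0 = 0
  col t2: 1·0 + 3·-2 + 2·3 + 2·0 = 0
  col t3: 1·0 + 3·-2 + 2·3 + 2·0 = 0

y = (A:1, B:3, C:2, D:2)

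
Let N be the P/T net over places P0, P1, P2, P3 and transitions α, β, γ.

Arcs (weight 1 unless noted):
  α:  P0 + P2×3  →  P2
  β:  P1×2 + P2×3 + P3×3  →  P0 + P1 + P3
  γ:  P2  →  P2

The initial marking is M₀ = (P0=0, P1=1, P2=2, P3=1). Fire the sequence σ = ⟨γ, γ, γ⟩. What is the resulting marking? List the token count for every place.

(P0=0, P1=1, P2=2, P3=1)

step 1: fire γ:  (P0=0, P1=1, P2=2, P3=1) → (P0=0, P1=1, P2=2, P3=1)
step 2: fire γ:  (P0=0, P1=1, P2=2, P3=1) → (P0=0, P1=1, P2=2, P3=1)
step 3: fire γ:  (P0=0, P1=1, P2=2, P3=1) → (P0=0, P1=1, P2=2, P3=1)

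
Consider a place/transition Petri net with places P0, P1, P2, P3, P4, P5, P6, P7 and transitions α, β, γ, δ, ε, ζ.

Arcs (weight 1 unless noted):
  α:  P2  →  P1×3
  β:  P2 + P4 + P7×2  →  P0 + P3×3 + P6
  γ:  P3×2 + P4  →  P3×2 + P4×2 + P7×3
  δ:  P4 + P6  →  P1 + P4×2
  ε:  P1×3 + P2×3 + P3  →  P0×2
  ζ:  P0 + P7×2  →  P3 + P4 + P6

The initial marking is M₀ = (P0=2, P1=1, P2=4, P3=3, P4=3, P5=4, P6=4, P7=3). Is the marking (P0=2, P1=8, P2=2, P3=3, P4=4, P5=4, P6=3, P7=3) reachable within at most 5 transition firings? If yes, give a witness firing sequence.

YES — reachable via ⟨α, α, δ⟩ (3 firings)

step 1: fire α:  (P0=2, P1=1, P2=4, P3=3, P4=3, P5=4, P6=4, P7=3) → (P0=2, P1=4, P2=3, P3=3, P4=3, P5=4, P6=4, P7=3)
step 2: fire α:  (P0=2, P1=4, P2=3, P3=3, P4=3, P5=4, P6=4, P7=3) → (P0=2, P1=7, P2=2, P3=3, P4=3, P5=4, P6=4, P7=3)
step 3: fire δ:  (P0=2, P1=7, P2=2, P3=3, P4=3, P5=4, P6=4, P7=3) → (P0=2, P1=8, P2=2, P3=3, P4=4, P5=4, P6=3, P7=3)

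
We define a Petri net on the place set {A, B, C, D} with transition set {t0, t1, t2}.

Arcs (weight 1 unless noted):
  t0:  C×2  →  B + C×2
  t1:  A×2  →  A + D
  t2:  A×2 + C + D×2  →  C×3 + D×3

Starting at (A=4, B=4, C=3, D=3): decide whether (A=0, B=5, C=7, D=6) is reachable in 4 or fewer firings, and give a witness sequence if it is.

depth 0: 1 marking
depth 1: 4 markings reached so far
depth 2: 10 markings reached so far
depth 3: 18 markings reached so far
depth 4: 26 markings reached so far
target is not among the 26 markings reachable within 4 steps

NO — not reachable within 4 firings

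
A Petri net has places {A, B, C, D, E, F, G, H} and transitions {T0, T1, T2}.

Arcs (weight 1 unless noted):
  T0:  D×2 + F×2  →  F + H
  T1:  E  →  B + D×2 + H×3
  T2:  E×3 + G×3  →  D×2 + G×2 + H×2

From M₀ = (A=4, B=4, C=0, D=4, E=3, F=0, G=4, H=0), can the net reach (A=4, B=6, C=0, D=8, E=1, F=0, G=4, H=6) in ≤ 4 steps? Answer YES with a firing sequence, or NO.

step 1: fire T1:  (A=4, B=4, C=0, D=4, E=3, F=0, G=4, H=0) → (A=4, B=5, C=0, D=6, E=2, F=0, G=4, H=3)
step 2: fire T1:  (A=4, B=5, C=0, D=6, E=2, F=0, G=4, H=3) → (A=4, B=6, C=0, D=8, E=1, F=0, G=4, H=6)

YES — reachable via ⟨T1, T1⟩ (2 firings)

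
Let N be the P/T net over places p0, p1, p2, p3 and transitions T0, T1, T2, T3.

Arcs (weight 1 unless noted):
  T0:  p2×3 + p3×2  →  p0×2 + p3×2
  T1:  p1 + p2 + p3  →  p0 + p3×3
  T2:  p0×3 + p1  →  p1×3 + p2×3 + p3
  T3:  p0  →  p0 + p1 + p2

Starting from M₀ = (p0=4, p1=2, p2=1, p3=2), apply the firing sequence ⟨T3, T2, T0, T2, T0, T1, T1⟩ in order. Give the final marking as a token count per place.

(p0=4, p1=5, p2=0, p3=8)

step 1: fire T3:  (p0=4, p1=2, p2=1, p3=2) → (p0=4, p1=3, p2=2, p3=2)
step 2: fire T2:  (p0=4, p1=3, p2=2, p3=2) → (p0=1, p1=5, p2=5, p3=3)
step 3: fire T0:  (p0=1, p1=5, p2=5, p3=3) → (p0=3, p1=5, p2=2, p3=3)
step 4: fire T2:  (p0=3, p1=5, p2=2, p3=3) → (p0=0, p1=7, p2=5, p3=4)
step 5: fire T0:  (p0=0, p1=7, p2=5, p3=4) → (p0=2, p1=7, p2=2, p3=4)
step 6: fire T1:  (p0=2, p1=7, p2=2, p3=4) → (p0=3, p1=6, p2=1, p3=6)
step 7: fire T1:  (p0=3, p1=6, p2=1, p3=6) → (p0=4, p1=5, p2=0, p3=8)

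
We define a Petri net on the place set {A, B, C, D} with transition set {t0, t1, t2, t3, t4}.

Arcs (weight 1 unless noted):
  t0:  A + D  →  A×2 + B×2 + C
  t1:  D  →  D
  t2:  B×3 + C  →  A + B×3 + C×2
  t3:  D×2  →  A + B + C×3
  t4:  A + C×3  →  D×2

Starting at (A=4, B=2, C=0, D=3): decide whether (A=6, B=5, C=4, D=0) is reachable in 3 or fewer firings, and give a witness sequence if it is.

YES — reachable via ⟨t0, t3⟩ (2 firings)

step 1: fire t0:  (A=4, B=2, C=0, D=3) → (A=5, B=4, C=1, D=2)
step 2: fire t3:  (A=5, B=4, C=1, D=2) → (A=6, B=5, C=4, D=0)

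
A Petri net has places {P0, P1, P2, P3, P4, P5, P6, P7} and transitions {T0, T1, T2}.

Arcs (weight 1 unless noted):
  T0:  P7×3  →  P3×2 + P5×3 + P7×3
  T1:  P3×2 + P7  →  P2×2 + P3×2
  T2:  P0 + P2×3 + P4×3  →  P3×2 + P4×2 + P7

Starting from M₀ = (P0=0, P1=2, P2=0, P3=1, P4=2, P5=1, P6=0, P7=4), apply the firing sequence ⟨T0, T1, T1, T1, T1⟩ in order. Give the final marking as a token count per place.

(P0=0, P1=2, P2=8, P3=3, P4=2, P5=4, P6=0, P7=0)

step 1: fire T0:  (P0=0, P1=2, P2=0, P3=1, P4=2, P5=1, P6=0, P7=4) → (P0=0, P1=2, P2=0, P3=3, P4=2, P5=4, P6=0, P7=4)
step 2: fire T1:  (P0=0, P1=2, P2=0, P3=3, P4=2, P5=4, P6=0, P7=4) → (P0=0, P1=2, P2=2, P3=3, P4=2, P5=4, P6=0, P7=3)
step 3: fire T1:  (P0=0, P1=2, P2=2, P3=3, P4=2, P5=4, P6=0, P7=3) → (P0=0, P1=2, P2=4, P3=3, P4=2, P5=4, P6=0, P7=2)
step 4: fire T1:  (P0=0, P1=2, P2=4, P3=3, P4=2, P5=4, P6=0, P7=2) → (P0=0, P1=2, P2=6, P3=3, P4=2, P5=4, P6=0, P7=1)
step 5: fire T1:  (P0=0, P1=2, P2=6, P3=3, P4=2, P5=4, P6=0, P7=1) → (P0=0, P1=2, P2=8, P3=3, P4=2, P5=4, P6=0, P7=0)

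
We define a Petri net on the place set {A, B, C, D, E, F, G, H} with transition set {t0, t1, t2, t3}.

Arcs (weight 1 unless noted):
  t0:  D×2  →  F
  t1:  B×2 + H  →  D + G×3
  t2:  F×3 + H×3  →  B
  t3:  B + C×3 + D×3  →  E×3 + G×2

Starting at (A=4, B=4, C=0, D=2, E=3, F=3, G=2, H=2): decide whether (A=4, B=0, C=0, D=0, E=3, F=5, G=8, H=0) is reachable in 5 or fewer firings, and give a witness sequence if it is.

YES — reachable via ⟨t0, t1, t1, t0⟩ (4 firings)

step 1: fire t0:  (A=4, B=4, C=0, D=2, E=3, F=3, G=2, H=2) → (A=4, B=4, C=0, D=0, E=3, F=4, G=2, H=2)
step 2: fire t1:  (A=4, B=4, C=0, D=0, E=3, F=4, G=2, H=2) → (A=4, B=2, C=0, D=1, E=3, F=4, G=5, H=1)
step 3: fire t1:  (A=4, B=2, C=0, D=1, E=3, F=4, G=5, H=1) → (A=4, B=0, C=0, D=2, E=3, F=4, G=8, H=0)
step 4: fire t0:  (A=4, B=0, C=0, D=2, E=3, F=4, G=8, H=0) → (A=4, B=0, C=0, D=0, E=3, F=5, G=8, H=0)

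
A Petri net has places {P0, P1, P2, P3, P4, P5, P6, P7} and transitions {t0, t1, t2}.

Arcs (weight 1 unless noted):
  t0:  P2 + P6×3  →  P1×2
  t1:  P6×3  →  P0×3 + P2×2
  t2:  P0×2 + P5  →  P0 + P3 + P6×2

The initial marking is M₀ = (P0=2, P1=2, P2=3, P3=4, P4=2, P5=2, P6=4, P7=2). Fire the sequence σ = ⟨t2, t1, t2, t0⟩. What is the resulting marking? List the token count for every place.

step 1: fire t2:  (P0=2, P1=2, P2=3, P3=4, P4=2, P5=2, P6=4, P7=2) → (P0=1, P1=2, P2=3, P3=5, P4=2, P5=1, P6=6, P7=2)
step 2: fire t1:  (P0=1, P1=2, P2=3, P3=5, P4=2, P5=1, P6=6, P7=2) → (P0=4, P1=2, P2=5, P3=5, P4=2, P5=1, P6=3, P7=2)
step 3: fire t2:  (P0=4, P1=2, P2=5, P3=5, P4=2, P5=1, P6=3, P7=2) → (P0=3, P1=2, P2=5, P3=6, P4=2, P5=0, P6=5, P7=2)
step 4: fire t0:  (P0=3, P1=2, P2=5, P3=6, P4=2, P5=0, P6=5, P7=2) → (P0=3, P1=4, P2=4, P3=6, P4=2, P5=0, P6=2, P7=2)

(P0=3, P1=4, P2=4, P3=6, P4=2, P5=0, P6=2, P7=2)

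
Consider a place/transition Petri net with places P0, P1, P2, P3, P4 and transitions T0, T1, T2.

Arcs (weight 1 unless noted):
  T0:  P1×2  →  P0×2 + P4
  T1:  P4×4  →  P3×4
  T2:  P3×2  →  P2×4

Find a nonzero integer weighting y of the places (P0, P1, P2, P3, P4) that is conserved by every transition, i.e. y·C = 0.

Incidence matrix C (rows=places, cols=transitions):
       T0   T1   T2
   P0   2    0    0
   P1  -2    0    0
   P2   0    0    4
   P3   0    4   -2
   P4   1   -4    0

Candidate y = [1, 1, 0, 0, 0]; check y·C column-wise:
  col T0: 1·2 + 1·-2 + 0·1 = 0
  col T1: 1·0 + 1·0 + 0·4 + 0·-4 = 0
  col T2: 1·0 + 1·0 + 0·4 + 0·-2 = 0

y = (P0:1, P1:1, P2:0, P3:0, P4:0)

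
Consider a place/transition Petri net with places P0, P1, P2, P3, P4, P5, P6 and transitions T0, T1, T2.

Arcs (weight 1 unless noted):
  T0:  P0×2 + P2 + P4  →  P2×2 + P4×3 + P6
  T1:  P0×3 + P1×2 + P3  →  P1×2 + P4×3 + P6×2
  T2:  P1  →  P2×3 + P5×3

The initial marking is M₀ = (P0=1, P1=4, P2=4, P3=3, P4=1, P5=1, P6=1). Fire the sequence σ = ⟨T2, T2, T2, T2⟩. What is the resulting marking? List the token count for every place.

step 1: fire T2:  (P0=1, P1=4, P2=4, P3=3, P4=1, P5=1, P6=1) → (P0=1, P1=3, P2=7, P3=3, P4=1, P5=4, P6=1)
step 2: fire T2:  (P0=1, P1=3, P2=7, P3=3, P4=1, P5=4, P6=1) → (P0=1, P1=2, P2=10, P3=3, P4=1, P5=7, P6=1)
step 3: fire T2:  (P0=1, P1=2, P2=10, P3=3, P4=1, P5=7, P6=1) → (P0=1, P1=1, P2=13, P3=3, P4=1, P5=10, P6=1)
step 4: fire T2:  (P0=1, P1=1, P2=13, P3=3, P4=1, P5=10, P6=1) → (P0=1, P1=0, P2=16, P3=3, P4=1, P5=13, P6=1)

(P0=1, P1=0, P2=16, P3=3, P4=1, P5=13, P6=1)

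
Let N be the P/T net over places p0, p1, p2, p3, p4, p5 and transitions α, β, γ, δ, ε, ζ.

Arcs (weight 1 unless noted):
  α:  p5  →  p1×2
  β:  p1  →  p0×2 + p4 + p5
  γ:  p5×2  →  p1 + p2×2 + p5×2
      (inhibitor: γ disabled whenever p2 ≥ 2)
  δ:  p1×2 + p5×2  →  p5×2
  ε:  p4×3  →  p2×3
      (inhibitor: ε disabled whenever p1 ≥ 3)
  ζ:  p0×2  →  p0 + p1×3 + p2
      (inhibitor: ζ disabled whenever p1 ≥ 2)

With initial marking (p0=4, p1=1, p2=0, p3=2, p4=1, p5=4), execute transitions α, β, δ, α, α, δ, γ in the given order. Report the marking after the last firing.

step 1: fire α:  (p0=4, p1=1, p2=0, p3=2, p4=1, p5=4) → (p0=4, p1=3, p2=0, p3=2, p4=1, p5=3)
step 2: fire β:  (p0=4, p1=3, p2=0, p3=2, p4=1, p5=3) → (p0=6, p1=2, p2=0, p3=2, p4=2, p5=4)
step 3: fire δ:  (p0=6, p1=2, p2=0, p3=2, p4=2, p5=4) → (p0=6, p1=0, p2=0, p3=2, p4=2, p5=4)
step 4: fire α:  (p0=6, p1=0, p2=0, p3=2, p4=2, p5=4) → (p0=6, p1=2, p2=0, p3=2, p4=2, p5=3)
step 5: fire α:  (p0=6, p1=2, p2=0, p3=2, p4=2, p5=3) → (p0=6, p1=4, p2=0, p3=2, p4=2, p5=2)
step 6: fire δ:  (p0=6, p1=4, p2=0, p3=2, p4=2, p5=2) → (p0=6, p1=2, p2=0, p3=2, p4=2, p5=2)
step 7: fire γ:  (p0=6, p1=2, p2=0, p3=2, p4=2, p5=2) → (p0=6, p1=3, p2=2, p3=2, p4=2, p5=2)

(p0=6, p1=3, p2=2, p3=2, p4=2, p5=2)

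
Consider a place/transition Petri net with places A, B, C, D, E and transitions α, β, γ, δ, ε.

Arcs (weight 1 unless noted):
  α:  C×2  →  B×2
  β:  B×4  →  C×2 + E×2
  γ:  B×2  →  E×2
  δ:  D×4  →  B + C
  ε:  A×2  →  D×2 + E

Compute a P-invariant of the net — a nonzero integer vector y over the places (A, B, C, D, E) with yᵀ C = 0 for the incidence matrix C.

y = (A:2, B:2, C:2, D:1, E:2)

Incidence matrix C (rows=places, cols=transitions):
        α    β    γ    δ    ε
    A   0    0    0    0   -2
    B   2   -4   -2    1    0
    C  -2    2    0    1    0
    D   0    0    0   -4    2
    E   0    2    2    0    1

Candidate y = [2, 2, 2, 1, 2]; check y·C column-wise:
  col α: 2·0 + 2·2 + 2·-2 + 1·0 + 2·0 = 0
  col β: 2·0 + 2·-4 + 2·2 + 1·0 + 2·2 = 0
  col γ: 2·0 + 2·-2 + 2·0 + 1·0 + 2·2 = 0
  col δ: 2·0 + 2·1 + 2·1 + 1·-4 + 2·0 = 0
  col ε: 2·-2 + 2·0 + 2·0 + 1·2 + 2·1 = 0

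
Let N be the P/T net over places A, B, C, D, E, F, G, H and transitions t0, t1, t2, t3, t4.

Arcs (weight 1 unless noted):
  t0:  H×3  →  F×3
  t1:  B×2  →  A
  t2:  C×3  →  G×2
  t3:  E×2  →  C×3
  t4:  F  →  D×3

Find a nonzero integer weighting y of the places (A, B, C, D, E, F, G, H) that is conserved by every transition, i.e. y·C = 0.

Incidence matrix C (rows=places, cols=transitions):
       t0   t1   t2   t3   t4
    A   0    1    0    0    0
    B   0   -2    0    0    0
    C   0    0   -3    3    0
    D   0    0    0    0    3
    E   0    0    0   -2    0
    F   3    0    0    0   -1
    G   0    0    2    0    0
    H  -3    0    0    0    0

Candidate y = [2, 1, 0, 0, 0, 0, 0, 0]; check y·C column-wise:
  col t0: 2·0 + 1·0 + 0·3 + 0·-3 = 0
  col t1: 2·1 + 1·-2 = 0
  col t2: 2·0 + 1·0 + 0·-3 + 0·2 = 0
  col t3: 2·0 + 1·0 + 0·3 + 0·-2 = 0
  col t4: 2·0 + 1·0 + 0·3 + 0·-1 = 0

y = (A:2, B:1, C:0, D:0, E:0, F:0, G:0, H:0)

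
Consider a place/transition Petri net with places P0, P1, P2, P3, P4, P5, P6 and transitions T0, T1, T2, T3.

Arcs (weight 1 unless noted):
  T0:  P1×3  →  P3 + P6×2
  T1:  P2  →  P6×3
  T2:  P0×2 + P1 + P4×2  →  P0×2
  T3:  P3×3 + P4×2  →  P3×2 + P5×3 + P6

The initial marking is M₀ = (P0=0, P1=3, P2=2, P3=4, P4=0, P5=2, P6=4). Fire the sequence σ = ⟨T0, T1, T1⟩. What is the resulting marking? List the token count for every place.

step 1: fire T0:  (P0=0, P1=3, P2=2, P3=4, P4=0, P5=2, P6=4) → (P0=0, P1=0, P2=2, P3=5, P4=0, P5=2, P6=6)
step 2: fire T1:  (P0=0, P1=0, P2=2, P3=5, P4=0, P5=2, P6=6) → (P0=0, P1=0, P2=1, P3=5, P4=0, P5=2, P6=9)
step 3: fire T1:  (P0=0, P1=0, P2=1, P3=5, P4=0, P5=2, P6=9) → (P0=0, P1=0, P2=0, P3=5, P4=0, P5=2, P6=12)

(P0=0, P1=0, P2=0, P3=5, P4=0, P5=2, P6=12)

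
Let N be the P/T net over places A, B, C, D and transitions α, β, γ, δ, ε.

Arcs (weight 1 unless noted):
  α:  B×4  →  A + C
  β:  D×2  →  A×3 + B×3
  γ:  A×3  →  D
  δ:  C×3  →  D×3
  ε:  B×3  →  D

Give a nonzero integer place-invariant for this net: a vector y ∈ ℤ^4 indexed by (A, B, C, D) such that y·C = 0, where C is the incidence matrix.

y = (A:1, B:1, C:3, D:3)

Incidence matrix C (rows=places, cols=transitions):
        α    β    γ    δ    ε
    A   1    3   -3    0    0
    B  -4    3    0    0   -3
    C   1    0    0   -3    0
    D   0   -2    1    3    1

Candidate y = [1, 1, 3, 3]; check y·C column-wise:
  col α: 1·1 + 1·-4 + 3·1 + 3·0 = 0
  col β: 1·3 + 1·3 + 3·0 + 3·-2 = 0
  col γ: 1·-3 + 1·0 + 3·0 + 3·1 = 0
  col δ: 1·0 + 1·0 + 3·-3 + 3·3 = 0
  col ε: 1·0 + 1·-3 + 3·0 + 3·1 = 0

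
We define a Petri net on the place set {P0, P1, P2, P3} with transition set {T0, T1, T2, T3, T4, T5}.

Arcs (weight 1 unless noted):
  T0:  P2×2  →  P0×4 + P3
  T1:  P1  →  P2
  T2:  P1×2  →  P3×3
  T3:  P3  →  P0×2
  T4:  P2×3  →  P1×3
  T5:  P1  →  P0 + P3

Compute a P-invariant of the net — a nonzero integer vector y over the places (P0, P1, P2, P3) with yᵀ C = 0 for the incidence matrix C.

Incidence matrix C (rows=places, cols=transitions):
       T0   T1   T2   T3   T4   T5
   P0   4    0    0    2    0    1
   P1   0   -1   -2    0    3   -1
   P2  -2    1    0    0   -3    0
   P3   1    0    3   -1    0    1

Candidate y = [1, 3, 3, 2]; check y·C column-wise:
  col T0: 1·4 + 3·0 + 3·-2 + 2·1 = 0
  col T1: 1·0 + 3·-1 + 3·1 + 2·0 = 0
  col T2: 1·0 + 3·-2 + 3·0 + 2·3 = 0
  col T3: 1·2 + 3·0 + 3·0 + 2·-1 = 0
  col T4: 1·0 + 3·3 + 3·-3 + 2·0 = 0
  col T5: 1·1 + 3·-1 + 3·0 + 2·1 = 0

y = (P0:1, P1:3, P2:3, P3:2)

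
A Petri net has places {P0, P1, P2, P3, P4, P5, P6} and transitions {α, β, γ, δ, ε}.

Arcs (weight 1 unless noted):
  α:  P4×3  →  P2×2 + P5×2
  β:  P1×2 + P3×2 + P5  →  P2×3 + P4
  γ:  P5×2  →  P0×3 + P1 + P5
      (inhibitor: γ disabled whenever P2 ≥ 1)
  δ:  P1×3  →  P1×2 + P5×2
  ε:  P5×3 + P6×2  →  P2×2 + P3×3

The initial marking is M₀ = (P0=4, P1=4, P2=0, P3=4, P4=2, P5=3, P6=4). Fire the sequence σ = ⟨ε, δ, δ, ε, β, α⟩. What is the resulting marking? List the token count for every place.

(P0=4, P1=0, P2=9, P3=8, P4=0, P5=2, P6=0)

step 1: fire ε:  (P0=4, P1=4, P2=0, P3=4, P4=2, P5=3, P6=4) → (P0=4, P1=4, P2=2, P3=7, P4=2, P5=0, P6=2)
step 2: fire δ:  (P0=4, P1=4, P2=2, P3=7, P4=2, P5=0, P6=2) → (P0=4, P1=3, P2=2, P3=7, P4=2, P5=2, P6=2)
step 3: fire δ:  (P0=4, P1=3, P2=2, P3=7, P4=2, P5=2, P6=2) → (P0=4, P1=2, P2=2, P3=7, P4=2, P5=4, P6=2)
step 4: fire ε:  (P0=4, P1=2, P2=2, P3=7, P4=2, P5=4, P6=2) → (P0=4, P1=2, P2=4, P3=10, P4=2, P5=1, P6=0)
step 5: fire β:  (P0=4, P1=2, P2=4, P3=10, P4=2, P5=1, P6=0) → (P0=4, P1=0, P2=7, P3=8, P4=3, P5=0, P6=0)
step 6: fire α:  (P0=4, P1=0, P2=7, P3=8, P4=3, P5=0, P6=0) → (P0=4, P1=0, P2=9, P3=8, P4=0, P5=2, P6=0)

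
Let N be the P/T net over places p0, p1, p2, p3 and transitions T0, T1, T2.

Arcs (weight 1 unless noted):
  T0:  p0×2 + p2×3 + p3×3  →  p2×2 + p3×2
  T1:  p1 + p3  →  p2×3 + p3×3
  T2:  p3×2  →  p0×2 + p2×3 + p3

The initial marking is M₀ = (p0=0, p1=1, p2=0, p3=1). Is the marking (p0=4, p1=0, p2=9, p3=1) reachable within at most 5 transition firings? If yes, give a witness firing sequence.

YES — reachable via ⟨T1, T2, T2⟩ (3 firings)

step 1: fire T1:  (p0=0, p1=1, p2=0, p3=1) → (p0=0, p1=0, p2=3, p3=3)
step 2: fire T2:  (p0=0, p1=0, p2=3, p3=3) → (p0=2, p1=0, p2=6, p3=2)
step 3: fire T2:  (p0=2, p1=0, p2=6, p3=2) → (p0=4, p1=0, p2=9, p3=1)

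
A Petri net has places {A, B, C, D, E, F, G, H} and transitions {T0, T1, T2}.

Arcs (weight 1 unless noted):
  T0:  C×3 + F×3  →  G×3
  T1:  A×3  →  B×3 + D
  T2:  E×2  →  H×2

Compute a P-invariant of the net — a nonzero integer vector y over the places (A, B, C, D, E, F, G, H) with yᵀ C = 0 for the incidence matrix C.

Incidence matrix C (rows=places, cols=transitions):
       T0   T1   T2
    A   0   -3    0
    B   0    3    0
    C  -3    0    0
    D   0    1    0
    E   0    0   -2
    F  -3    0    0
    G   3    0    0
    H   0    0    2

Candidate y = [1, 1, 0, 0, 0, 0, 0, 0]; check y·C column-wise:
  col T0: 1·0 + 1·0 + 0·-3 + 0·-3 + 0·3 = 0
  col T1: 1·-3 + 1·3 + 0·1 = 0
  col T2: 1·0 + 1·0 + 0·-2 + 0·2 = 0

y = (A:1, B:1, C:0, D:0, E:0, F:0, G:0, H:0)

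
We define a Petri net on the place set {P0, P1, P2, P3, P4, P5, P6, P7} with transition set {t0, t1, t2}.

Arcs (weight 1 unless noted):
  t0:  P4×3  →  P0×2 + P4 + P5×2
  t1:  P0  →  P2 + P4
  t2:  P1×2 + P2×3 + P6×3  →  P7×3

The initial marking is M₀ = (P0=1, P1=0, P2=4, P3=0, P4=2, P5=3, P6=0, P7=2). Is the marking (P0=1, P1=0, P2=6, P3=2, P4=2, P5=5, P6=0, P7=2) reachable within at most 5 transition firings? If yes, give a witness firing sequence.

NO — not reachable within 5 firings

depth 0: 1 marking
depth 1: 2 markings reached so far
depth 2: 3 markings reached so far
depth 3: 4 markings reached so far
depth 4: 5 markings reached so far
depth 5: 6 markings reached so far
target is not among the 6 markings reachable within 5 steps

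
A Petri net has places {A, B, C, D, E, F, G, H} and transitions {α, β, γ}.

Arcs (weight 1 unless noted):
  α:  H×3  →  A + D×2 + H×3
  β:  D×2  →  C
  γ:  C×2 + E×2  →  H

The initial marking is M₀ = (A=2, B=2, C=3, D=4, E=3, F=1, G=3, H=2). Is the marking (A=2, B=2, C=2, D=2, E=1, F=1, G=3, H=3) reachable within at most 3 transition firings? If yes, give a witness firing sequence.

step 1: fire β:  (A=2, B=2, C=3, D=4, E=3, F=1, G=3, H=2) → (A=2, B=2, C=4, D=2, E=3, F=1, G=3, H=2)
step 2: fire γ:  (A=2, B=2, C=4, D=2, E=3, F=1, G=3, H=2) → (A=2, B=2, C=2, D=2, E=1, F=1, G=3, H=3)

YES — reachable via ⟨β, γ⟩ (2 firings)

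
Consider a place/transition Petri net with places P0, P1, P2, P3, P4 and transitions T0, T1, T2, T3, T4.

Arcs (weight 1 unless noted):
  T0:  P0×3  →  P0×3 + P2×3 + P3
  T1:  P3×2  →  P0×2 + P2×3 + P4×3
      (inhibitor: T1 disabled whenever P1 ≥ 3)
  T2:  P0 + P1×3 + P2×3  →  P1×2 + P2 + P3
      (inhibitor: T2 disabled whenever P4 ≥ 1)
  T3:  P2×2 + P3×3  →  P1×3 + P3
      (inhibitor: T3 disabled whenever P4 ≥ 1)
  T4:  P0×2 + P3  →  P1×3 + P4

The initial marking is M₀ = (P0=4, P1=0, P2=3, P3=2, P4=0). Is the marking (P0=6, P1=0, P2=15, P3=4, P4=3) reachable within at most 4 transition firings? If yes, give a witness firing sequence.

NO — not reachable within 4 firings

depth 0: 1 marking
depth 1: 4 markings reached so far
depth 2: 9 markings reached so far
depth 3: 17 markings reached so far
depth 4: 28 markings reached so far
target is not among the 28 markings reachable within 4 steps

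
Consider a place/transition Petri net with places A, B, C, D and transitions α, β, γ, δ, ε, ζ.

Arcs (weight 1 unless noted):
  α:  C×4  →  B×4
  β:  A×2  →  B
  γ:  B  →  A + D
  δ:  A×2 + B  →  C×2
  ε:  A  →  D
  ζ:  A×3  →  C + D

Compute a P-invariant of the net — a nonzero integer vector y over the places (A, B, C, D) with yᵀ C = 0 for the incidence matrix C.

y = (A:1, B:2, C:2, D:1)

Incidence matrix C (rows=places, cols=transitions):
        α    β    γ    δ    ε    ζ
    A   0   -2    1   -2   -1   -3
    B   4    1   -1   -1    0    0
    C  -4    0    0    2    0    1
    D   0    0    1    0    1    1

Candidate y = [1, 2, 2, 1]; check y·C column-wise:
  col α: 1·0 + 2·4 + 2·-4 + 1·0 = 0
  col β: 1·-2 + 2·1 + 2·0 + 1·0 = 0
  col γ: 1·1 + 2·-1 + 2·0 + 1·1 = 0
  col δ: 1·-2 + 2·-1 + 2·2 + 1·0 = 0
  col ε: 1·-1 + 2·0 + 2·0 + 1·1 = 0
  col ζ: 1·-3 + 2·0 + 2·1 + 1·1 = 0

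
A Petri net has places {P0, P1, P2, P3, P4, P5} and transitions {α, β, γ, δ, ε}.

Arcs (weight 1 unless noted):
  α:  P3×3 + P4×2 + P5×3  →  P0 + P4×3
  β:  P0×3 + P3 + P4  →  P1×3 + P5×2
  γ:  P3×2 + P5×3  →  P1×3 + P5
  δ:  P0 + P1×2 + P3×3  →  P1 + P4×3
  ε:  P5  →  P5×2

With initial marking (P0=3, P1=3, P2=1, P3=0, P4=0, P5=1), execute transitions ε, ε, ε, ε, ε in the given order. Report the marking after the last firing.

(P0=3, P1=3, P2=1, P3=0, P4=0, P5=6)

step 1: fire ε:  (P0=3, P1=3, P2=1, P3=0, P4=0, P5=1) → (P0=3, P1=3, P2=1, P3=0, P4=0, P5=2)
step 2: fire ε:  (P0=3, P1=3, P2=1, P3=0, P4=0, P5=2) → (P0=3, P1=3, P2=1, P3=0, P4=0, P5=3)
step 3: fire ε:  (P0=3, P1=3, P2=1, P3=0, P4=0, P5=3) → (P0=3, P1=3, P2=1, P3=0, P4=0, P5=4)
step 4: fire ε:  (P0=3, P1=3, P2=1, P3=0, P4=0, P5=4) → (P0=3, P1=3, P2=1, P3=0, P4=0, P5=5)
step 5: fire ε:  (P0=3, P1=3, P2=1, P3=0, P4=0, P5=5) → (P0=3, P1=3, P2=1, P3=0, P4=0, P5=6)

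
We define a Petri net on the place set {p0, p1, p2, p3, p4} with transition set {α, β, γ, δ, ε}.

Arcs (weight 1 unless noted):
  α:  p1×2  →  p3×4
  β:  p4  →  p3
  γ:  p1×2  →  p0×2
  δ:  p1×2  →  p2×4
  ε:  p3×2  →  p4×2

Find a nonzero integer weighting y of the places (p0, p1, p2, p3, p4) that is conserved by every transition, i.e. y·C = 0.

Incidence matrix C (rows=places, cols=transitions):
        α    β    γ    δ    ε
   p0   0    0    2    0    0
   p1  -2    0   -2   -2    0
   p2   0    0    0    4    0
   p3   4    1    0    0   -2
   p4   0   -1    0    0    2

Candidate y = [2, 2, 1, 1, 1]; check y·C column-wise:
  col α: 2·0 + 2·-2 + 1·0 + 1·4 + 1·0 = 0
  col β: 2·0 + 2·0 + 1·0 + 1·1 + 1·-1 = 0
  col γ: 2·2 + 2·-2 + 1·0 + 1·0 + 1·0 = 0
  col δ: 2·0 + 2·-2 + 1·4 + 1·0 + 1·0 = 0
  col ε: 2·0 + 2·0 + 1·0 + 1·-2 + 1·2 = 0

y = (p0:2, p1:2, p2:1, p3:1, p4:1)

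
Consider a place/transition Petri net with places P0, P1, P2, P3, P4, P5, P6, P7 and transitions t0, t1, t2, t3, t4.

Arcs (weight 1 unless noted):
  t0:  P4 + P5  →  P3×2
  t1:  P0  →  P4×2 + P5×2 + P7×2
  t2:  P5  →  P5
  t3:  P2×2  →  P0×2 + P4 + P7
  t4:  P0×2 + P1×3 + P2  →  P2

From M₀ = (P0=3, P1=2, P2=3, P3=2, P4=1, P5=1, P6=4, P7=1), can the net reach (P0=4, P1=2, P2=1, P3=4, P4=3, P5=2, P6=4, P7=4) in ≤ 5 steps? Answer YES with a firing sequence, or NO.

YES — reachable via ⟨t0, t1, t3⟩ (3 firings)

step 1: fire t0:  (P0=3, P1=2, P2=3, P3=2, P4=1, P5=1, P6=4, P7=1) → (P0=3, P1=2, P2=3, P3=4, P4=0, P5=0, P6=4, P7=1)
step 2: fire t1:  (P0=3, P1=2, P2=3, P3=4, P4=0, P5=0, P6=4, P7=1) → (P0=2, P1=2, P2=3, P3=4, P4=2, P5=2, P6=4, P7=3)
step 3: fire t3:  (P0=2, P1=2, P2=3, P3=4, P4=2, P5=2, P6=4, P7=3) → (P0=4, P1=2, P2=1, P3=4, P4=3, P5=2, P6=4, P7=4)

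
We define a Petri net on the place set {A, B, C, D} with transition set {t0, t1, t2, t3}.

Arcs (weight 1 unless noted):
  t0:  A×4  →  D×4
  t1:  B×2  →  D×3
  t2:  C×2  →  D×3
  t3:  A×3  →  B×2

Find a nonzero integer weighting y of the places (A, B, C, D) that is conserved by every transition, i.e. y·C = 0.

y = (A:2, B:3, C:3, D:2)

Incidence matrix C (rows=places, cols=transitions):
       t0   t1   t2   t3
    A  -4    0    0   -3
    B   0   -2    0    2
    C   0    0   -2    0
    D   4    3    3    0

Candidate y = [2, 3, 3, 2]; check y·C column-wise:
  col t0: 2·-4 + 3·0 + 3·0 + 2·4 = 0
  col t1: 2·0 + 3·-2 + 3·0 + 2·3 = 0
  col t2: 2·0 + 3·0 + 3·-2 + 2·3 = 0
  col t3: 2·-3 + 3·2 + 3·0 + 2·0 = 0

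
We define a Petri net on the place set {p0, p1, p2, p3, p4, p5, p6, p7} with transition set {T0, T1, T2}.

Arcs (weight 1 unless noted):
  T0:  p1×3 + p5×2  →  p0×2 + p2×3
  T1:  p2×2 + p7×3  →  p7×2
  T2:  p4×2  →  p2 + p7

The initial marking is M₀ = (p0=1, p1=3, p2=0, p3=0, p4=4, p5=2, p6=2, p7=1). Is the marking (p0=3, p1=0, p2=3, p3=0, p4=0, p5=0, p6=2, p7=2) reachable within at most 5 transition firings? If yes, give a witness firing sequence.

YES — reachable via ⟨T0, T2, T2, T1⟩ (4 firings)

step 1: fire T0:  (p0=1, p1=3, p2=0, p3=0, p4=4, p5=2, p6=2, p7=1) → (p0=3, p1=0, p2=3, p3=0, p4=4, p5=0, p6=2, p7=1)
step 2: fire T2:  (p0=3, p1=0, p2=3, p3=0, p4=4, p5=0, p6=2, p7=1) → (p0=3, p1=0, p2=4, p3=0, p4=2, p5=0, p6=2, p7=2)
step 3: fire T2:  (p0=3, p1=0, p2=4, p3=0, p4=2, p5=0, p6=2, p7=2) → (p0=3, p1=0, p2=5, p3=0, p4=0, p5=0, p6=2, p7=3)
step 4: fire T1:  (p0=3, p1=0, p2=5, p3=0, p4=0, p5=0, p6=2, p7=3) → (p0=3, p1=0, p2=3, p3=0, p4=0, p5=0, p6=2, p7=2)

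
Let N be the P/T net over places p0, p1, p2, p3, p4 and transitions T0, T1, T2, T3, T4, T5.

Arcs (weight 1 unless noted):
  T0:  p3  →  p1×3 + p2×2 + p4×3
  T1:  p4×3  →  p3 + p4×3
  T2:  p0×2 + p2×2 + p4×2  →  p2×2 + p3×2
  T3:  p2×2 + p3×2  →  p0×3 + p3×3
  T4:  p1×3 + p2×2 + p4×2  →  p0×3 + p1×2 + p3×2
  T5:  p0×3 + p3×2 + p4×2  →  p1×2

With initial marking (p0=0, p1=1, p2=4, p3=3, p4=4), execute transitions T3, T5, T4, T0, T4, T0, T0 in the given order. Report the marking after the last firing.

(p0=6, p1=10, p2=4, p3=3, p4=7)

step 1: fire T3:  (p0=0, p1=1, p2=4, p3=3, p4=4) → (p0=3, p1=1, p2=2, p3=4, p4=4)
step 2: fire T5:  (p0=3, p1=1, p2=2, p3=4, p4=4) → (p0=0, p1=3, p2=2, p3=2, p4=2)
step 3: fire T4:  (p0=0, p1=3, p2=2, p3=2, p4=2) → (p0=3, p1=2, p2=0, p3=4, p4=0)
step 4: fire T0:  (p0=3, p1=2, p2=0, p3=4, p4=0) → (p0=3, p1=5, p2=2, p3=3, p4=3)
step 5: fire T4:  (p0=3, p1=5, p2=2, p3=3, p4=3) → (p0=6, p1=4, p2=0, p3=5, p4=1)
step 6: fire T0:  (p0=6, p1=4, p2=0, p3=5, p4=1) → (p0=6, p1=7, p2=2, p3=4, p4=4)
step 7: fire T0:  (p0=6, p1=7, p2=2, p3=4, p4=4) → (p0=6, p1=10, p2=4, p3=3, p4=7)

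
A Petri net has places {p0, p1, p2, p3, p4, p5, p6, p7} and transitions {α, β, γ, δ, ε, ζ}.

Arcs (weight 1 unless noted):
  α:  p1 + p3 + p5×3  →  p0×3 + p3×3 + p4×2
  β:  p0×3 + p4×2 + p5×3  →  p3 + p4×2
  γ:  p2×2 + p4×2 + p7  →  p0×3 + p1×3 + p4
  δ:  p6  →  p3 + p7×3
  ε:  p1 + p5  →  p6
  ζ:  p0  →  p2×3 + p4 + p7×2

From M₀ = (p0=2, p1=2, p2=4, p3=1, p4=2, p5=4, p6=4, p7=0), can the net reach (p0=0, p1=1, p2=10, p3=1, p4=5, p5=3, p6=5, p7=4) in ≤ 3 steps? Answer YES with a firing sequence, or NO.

NO — not reachable within 3 firings

depth 0: 1 marking
depth 1: 5 markings reached so far
depth 2: 16 markings reached so far
depth 3: 38 markings reached so far
target is not among the 38 markings reachable within 3 steps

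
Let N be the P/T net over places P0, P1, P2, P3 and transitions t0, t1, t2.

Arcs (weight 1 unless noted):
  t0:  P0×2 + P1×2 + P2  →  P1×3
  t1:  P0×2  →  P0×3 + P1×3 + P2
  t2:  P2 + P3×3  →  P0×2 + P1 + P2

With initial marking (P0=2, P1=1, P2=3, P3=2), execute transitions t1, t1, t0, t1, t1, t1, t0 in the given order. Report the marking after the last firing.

(P0=3, P1=18, P2=6, P3=2)

step 1: fire t1:  (P0=2, P1=1, P2=3, P3=2) → (P0=3, P1=4, P2=4, P3=2)
step 2: fire t1:  (P0=3, P1=4, P2=4, P3=2) → (P0=4, P1=7, P2=5, P3=2)
step 3: fire t0:  (P0=4, P1=7, P2=5, P3=2) → (P0=2, P1=8, P2=4, P3=2)
step 4: fire t1:  (P0=2, P1=8, P2=4, P3=2) → (P0=3, P1=11, P2=5, P3=2)
step 5: fire t1:  (P0=3, P1=11, P2=5, P3=2) → (P0=4, P1=14, P2=6, P3=2)
step 6: fire t1:  (P0=4, P1=14, P2=6, P3=2) → (P0=5, P1=17, P2=7, P3=2)
step 7: fire t0:  (P0=5, P1=17, P2=7, P3=2) → (P0=3, P1=18, P2=6, P3=2)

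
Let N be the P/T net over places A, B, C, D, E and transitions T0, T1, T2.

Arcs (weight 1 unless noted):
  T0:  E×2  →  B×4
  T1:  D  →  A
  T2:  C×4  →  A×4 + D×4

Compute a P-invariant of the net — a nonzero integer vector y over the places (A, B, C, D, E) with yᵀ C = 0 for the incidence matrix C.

Incidence matrix C (rows=places, cols=transitions):
       T0   T1   T2
    A   0    1    4
    B   4    0    0
    C   0    0   -4
    D   0   -1    4
    E  -2    0    0

Candidate y = [1, 0, 2, 1, 0]; check y·C column-wise:
  col T0: 1·0 + 0·4 + 2·0 + 1·0 + 0·-2 = 0
  col T1: 1·1 + 2·0 + 1·-1 = 0
  col T2: 1·4 + 2·-4 + 1·4 = 0

y = (A:1, B:0, C:2, D:1, E:0)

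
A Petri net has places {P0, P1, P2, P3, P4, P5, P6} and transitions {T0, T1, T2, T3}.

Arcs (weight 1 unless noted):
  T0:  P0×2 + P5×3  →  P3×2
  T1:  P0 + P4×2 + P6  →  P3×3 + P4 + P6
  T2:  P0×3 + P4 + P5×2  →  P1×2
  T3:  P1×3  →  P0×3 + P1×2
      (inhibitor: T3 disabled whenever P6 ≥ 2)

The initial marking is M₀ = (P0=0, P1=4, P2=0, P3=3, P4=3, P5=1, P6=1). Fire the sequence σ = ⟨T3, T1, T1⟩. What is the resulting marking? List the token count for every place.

step 1: fire T3:  (P0=0, P1=4, P2=0, P3=3, P4=3, P5=1, P6=1) → (P0=3, P1=3, P2=0, P3=3, P4=3, P5=1, P6=1)
step 2: fire T1:  (P0=3, P1=3, P2=0, P3=3, P4=3, P5=1, P6=1) → (P0=2, P1=3, P2=0, P3=6, P4=2, P5=1, P6=1)
step 3: fire T1:  (P0=2, P1=3, P2=0, P3=6, P4=2, P5=1, P6=1) → (P0=1, P1=3, P2=0, P3=9, P4=1, P5=1, P6=1)

(P0=1, P1=3, P2=0, P3=9, P4=1, P5=1, P6=1)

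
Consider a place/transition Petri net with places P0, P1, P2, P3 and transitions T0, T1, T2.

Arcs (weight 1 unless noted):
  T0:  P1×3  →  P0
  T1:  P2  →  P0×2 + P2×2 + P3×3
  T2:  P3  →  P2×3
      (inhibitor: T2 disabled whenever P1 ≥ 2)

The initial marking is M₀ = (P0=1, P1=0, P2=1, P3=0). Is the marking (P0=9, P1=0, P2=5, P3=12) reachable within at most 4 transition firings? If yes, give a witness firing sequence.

step 1: fire T1:  (P0=1, P1=0, P2=1, P3=0) → (P0=3, P1=0, P2=2, P3=3)
step 2: fire T1:  (P0=3, P1=0, P2=2, P3=3) → (P0=5, P1=0, P2=3, P3=6)
step 3: fire T1:  (P0=5, P1=0, P2=3, P3=6) → (P0=7, P1=0, P2=4, P3=9)
step 4: fire T1:  (P0=7, P1=0, P2=4, P3=9) → (P0=9, P1=0, P2=5, P3=12)

YES — reachable via ⟨T1, T1, T1, T1⟩ (4 firings)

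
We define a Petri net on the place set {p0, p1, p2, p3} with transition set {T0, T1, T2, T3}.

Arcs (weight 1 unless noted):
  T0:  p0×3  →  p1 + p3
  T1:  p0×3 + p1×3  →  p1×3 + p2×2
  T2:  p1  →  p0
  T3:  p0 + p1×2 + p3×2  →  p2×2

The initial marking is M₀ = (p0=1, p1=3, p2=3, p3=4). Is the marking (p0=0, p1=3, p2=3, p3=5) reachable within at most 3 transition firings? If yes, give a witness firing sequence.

NO — not reachable within 3 firings

depth 0: 1 marking
depth 1: 3 markings reached so far
depth 2: 5 markings reached so far
depth 3: 7 markings reached so far
target is not among the 7 markings reachable within 3 steps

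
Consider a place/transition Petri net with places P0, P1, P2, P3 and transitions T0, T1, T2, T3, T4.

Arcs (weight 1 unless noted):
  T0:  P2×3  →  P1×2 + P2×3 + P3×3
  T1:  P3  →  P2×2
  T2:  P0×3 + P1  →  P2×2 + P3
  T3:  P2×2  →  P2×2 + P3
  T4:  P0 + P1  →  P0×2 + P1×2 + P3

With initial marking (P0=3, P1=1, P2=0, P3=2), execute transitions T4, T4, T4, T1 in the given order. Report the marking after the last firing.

(P0=6, P1=4, P2=2, P3=4)

step 1: fire T4:  (P0=3, P1=1, P2=0, P3=2) → (P0=4, P1=2, P2=0, P3=3)
step 2: fire T4:  (P0=4, P1=2, P2=0, P3=3) → (P0=5, P1=3, P2=0, P3=4)
step 3: fire T4:  (P0=5, P1=3, P2=0, P3=4) → (P0=6, P1=4, P2=0, P3=5)
step 4: fire T1:  (P0=6, P1=4, P2=0, P3=5) → (P0=6, P1=4, P2=2, P3=4)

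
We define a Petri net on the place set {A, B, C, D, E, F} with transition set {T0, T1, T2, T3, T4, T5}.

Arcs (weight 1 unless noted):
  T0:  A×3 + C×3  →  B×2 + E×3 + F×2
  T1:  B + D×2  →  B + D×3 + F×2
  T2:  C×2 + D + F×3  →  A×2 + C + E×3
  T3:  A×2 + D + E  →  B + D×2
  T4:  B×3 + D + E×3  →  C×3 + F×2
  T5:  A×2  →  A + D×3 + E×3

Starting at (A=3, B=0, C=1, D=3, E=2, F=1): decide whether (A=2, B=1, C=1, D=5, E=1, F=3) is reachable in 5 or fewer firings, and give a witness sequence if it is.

NO — not reachable within 5 firings

depth 0: 1 marking
depth 1: 3 markings reached so far
depth 2: 6 markings reached so far
depth 3: 8 markings reached so far
depth 4: 10 markings reached so far
depth 5: 12 markings reached so far
target is not among the 12 markings reachable within 5 steps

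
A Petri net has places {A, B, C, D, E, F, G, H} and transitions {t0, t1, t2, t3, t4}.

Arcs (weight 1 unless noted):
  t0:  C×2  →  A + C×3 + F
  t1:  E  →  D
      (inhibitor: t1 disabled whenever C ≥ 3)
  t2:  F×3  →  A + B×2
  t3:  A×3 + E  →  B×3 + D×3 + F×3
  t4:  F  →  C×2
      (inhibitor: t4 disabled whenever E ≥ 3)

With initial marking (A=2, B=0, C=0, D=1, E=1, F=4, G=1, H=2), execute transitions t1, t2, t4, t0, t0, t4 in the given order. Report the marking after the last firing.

(A=5, B=2, C=6, D=2, E=0, F=1, G=1, H=2)

step 1: fire t1:  (A=2, B=0, C=0, D=1, E=1, F=4, G=1, H=2) → (A=2, B=0, C=0, D=2, E=0, F=4, G=1, H=2)
step 2: fire t2:  (A=2, B=0, C=0, D=2, E=0, F=4, G=1, H=2) → (A=3, B=2, C=0, D=2, E=0, F=1, G=1, H=2)
step 3: fire t4:  (A=3, B=2, C=0, D=2, E=0, F=1, G=1, H=2) → (A=3, B=2, C=2, D=2, E=0, F=0, G=1, H=2)
step 4: fire t0:  (A=3, B=2, C=2, D=2, E=0, F=0, G=1, H=2) → (A=4, B=2, C=3, D=2, E=0, F=1, G=1, H=2)
step 5: fire t0:  (A=4, B=2, C=3, D=2, E=0, F=1, G=1, H=2) → (A=5, B=2, C=4, D=2, E=0, F=2, G=1, H=2)
step 6: fire t4:  (A=5, B=2, C=4, D=2, E=0, F=2, G=1, H=2) → (A=5, B=2, C=6, D=2, E=0, F=1, G=1, H=2)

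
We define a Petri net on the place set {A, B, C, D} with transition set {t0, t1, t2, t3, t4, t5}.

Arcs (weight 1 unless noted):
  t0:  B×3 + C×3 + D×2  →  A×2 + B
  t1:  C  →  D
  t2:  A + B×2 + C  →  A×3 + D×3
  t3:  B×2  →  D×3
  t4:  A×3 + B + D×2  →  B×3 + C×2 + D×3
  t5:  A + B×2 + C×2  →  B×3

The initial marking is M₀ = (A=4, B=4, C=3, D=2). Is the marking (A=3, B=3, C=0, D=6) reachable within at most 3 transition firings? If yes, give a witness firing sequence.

YES — reachable via ⟨t1, t3, t5⟩ (3 firings)

step 1: fire t1:  (A=4, B=4, C=3, D=2) → (A=4, B=4, C=2, D=3)
step 2: fire t3:  (A=4, B=4, C=2, D=3) → (A=4, B=2, C=2, D=6)
step 3: fire t5:  (A=4, B=2, C=2, D=6) → (A=3, B=3, C=0, D=6)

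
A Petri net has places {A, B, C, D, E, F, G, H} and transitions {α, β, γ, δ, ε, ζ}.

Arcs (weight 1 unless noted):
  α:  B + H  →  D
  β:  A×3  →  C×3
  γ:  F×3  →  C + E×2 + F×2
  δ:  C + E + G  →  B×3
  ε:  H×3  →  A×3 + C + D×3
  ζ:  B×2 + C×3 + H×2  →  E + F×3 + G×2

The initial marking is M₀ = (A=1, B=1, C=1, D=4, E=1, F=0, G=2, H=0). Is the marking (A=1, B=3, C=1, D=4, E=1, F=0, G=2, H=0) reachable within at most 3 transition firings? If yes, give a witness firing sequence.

NO — not reachable within 3 firings

depth 0: 1 marking
depth 1: 2 markings reached so far
depth 2: 2 markings reached so far
(frontier empty at depth 2; search complete)
target is not among the 2 markings reachable within 3 steps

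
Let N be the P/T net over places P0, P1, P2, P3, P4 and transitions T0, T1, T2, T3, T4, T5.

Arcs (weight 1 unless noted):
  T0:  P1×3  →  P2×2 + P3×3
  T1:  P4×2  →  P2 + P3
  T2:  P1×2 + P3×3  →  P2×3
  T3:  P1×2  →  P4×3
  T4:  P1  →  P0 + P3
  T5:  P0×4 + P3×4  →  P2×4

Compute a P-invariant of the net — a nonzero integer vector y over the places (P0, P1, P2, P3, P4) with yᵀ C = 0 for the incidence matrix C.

y = (P0:2, P1:3, P2:3, P3:1, P4:2)

Incidence matrix C (rows=places, cols=transitions):
       T0   T1   T2   T3   T4   T5
   P0   0    0    0    0    1   -4
   P1  -3    0   -2   -2   -1    0
   P2   2    1    3    0    0    4
   P3   3    1   -3    0    1   -4
   P4   0   -2    0    3    0    0

Candidate y = [2, 3, 3, 1, 2]; check y·C column-wise:
  col T0: 2·0 + 3·-3 + 3·2 + 1·3 + 2·0 = 0
  col T1: 2·0 + 3·0 + 3·1 + 1·1 + 2·-2 = 0
  col T2: 2·0 + 3·-2 + 3·3 + 1·-3 + 2·0 = 0
  col T3: 2·0 + 3·-2 + 3·0 + 1·0 + 2·3 = 0
  col T4: 2·1 + 3·-1 + 3·0 + 1·1 + 2·0 = 0
  col T5: 2·-4 + 3·0 + 3·4 + 1·-4 + 2·0 = 0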